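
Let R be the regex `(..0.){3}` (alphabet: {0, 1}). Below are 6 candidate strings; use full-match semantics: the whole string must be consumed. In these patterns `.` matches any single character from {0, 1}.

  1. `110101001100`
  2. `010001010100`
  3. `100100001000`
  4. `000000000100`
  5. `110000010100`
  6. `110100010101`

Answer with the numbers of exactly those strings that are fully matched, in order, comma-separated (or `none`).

1 → match
2 → match
3 → match
4 → match
5 → match
6 → match

1, 2, 3, 4, 5, 6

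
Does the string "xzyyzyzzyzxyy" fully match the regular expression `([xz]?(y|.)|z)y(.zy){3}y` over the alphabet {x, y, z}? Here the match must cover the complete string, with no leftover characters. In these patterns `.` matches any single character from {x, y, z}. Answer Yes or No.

Every match must end with "zyy", but "xzyyzyzzyzxyy" does not.

No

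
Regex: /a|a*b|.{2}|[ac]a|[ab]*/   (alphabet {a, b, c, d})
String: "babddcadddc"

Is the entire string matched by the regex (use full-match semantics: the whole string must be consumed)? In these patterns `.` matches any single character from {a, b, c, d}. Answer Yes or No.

No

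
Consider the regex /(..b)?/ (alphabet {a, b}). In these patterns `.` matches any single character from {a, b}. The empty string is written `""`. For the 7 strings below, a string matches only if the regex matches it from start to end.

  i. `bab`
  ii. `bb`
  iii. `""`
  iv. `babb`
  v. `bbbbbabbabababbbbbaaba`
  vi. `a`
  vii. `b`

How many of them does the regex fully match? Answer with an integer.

2

i. `bab` → match
ii. `bb` → no match
iii. `""` → match
iv. `babb` → no match
v → no match
vi. `a` → no match
vii. `b` → no match
Total matched: 2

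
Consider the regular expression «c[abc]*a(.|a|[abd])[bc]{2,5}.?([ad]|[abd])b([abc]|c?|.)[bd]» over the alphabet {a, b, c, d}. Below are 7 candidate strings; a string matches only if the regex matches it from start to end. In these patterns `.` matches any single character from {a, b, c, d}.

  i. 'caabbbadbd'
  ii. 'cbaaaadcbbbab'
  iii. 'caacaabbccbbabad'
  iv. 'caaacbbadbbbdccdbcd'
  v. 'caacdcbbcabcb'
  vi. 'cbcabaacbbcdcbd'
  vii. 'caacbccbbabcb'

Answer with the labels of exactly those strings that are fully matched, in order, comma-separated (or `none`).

i, ii, iii, vii

i → match
ii → match
iii → match
iv → no match
v → no match
vi → no match
vii → match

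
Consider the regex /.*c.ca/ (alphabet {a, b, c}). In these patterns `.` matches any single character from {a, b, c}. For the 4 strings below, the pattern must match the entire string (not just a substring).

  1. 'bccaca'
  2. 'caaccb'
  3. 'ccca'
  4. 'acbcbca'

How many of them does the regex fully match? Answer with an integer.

3

1. 'bccaca' → match
2. 'caaccb' → no match — must end with 'ca'
3. 'ccca' → match
4. 'acbcbca' → match
Total matched: 3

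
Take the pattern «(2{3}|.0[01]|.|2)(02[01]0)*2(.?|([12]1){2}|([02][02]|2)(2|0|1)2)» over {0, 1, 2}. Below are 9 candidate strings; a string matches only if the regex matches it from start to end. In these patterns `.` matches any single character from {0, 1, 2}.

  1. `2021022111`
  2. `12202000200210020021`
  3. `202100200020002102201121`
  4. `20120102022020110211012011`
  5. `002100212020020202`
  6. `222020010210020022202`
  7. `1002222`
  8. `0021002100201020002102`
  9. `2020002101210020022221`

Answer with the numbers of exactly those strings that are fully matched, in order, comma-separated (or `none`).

1, 7

1. `2021022111` → match
2 → no match
3 → no match
4 → no match
5 → no match
6 → no match
7. `1002222` → match
8 → no match
9 → no match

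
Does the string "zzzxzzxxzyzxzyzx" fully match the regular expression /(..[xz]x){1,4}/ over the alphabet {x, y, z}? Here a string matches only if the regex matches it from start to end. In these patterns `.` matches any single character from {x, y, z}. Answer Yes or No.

Yes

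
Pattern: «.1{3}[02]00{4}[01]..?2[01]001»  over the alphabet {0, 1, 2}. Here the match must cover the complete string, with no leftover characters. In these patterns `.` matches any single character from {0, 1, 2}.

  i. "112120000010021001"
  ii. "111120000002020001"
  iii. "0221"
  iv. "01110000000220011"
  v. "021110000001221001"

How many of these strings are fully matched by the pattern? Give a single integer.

i → no match
ii → match
iii → no match — must end with "001"
iv → no match — must end with "001"
v → no match
Total matched: 1

1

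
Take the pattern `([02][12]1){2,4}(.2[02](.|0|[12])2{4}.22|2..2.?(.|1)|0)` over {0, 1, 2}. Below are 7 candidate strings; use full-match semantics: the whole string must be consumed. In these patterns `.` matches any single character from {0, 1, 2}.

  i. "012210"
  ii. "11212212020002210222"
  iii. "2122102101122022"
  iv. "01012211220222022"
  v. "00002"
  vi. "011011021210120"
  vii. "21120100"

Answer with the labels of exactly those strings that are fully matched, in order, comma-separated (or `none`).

i → no match
ii → no match
iii → no match
iv → no match
v → no match
vi → no match
vii → no match

none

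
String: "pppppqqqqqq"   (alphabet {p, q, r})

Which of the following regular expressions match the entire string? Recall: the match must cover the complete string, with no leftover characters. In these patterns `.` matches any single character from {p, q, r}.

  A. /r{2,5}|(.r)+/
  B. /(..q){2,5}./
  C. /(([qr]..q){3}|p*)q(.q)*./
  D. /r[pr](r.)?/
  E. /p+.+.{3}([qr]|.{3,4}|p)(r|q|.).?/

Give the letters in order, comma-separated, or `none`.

A → no match — must end with "r"
B → no match
C → match
D → no match — must start with "r"
E → match

C, E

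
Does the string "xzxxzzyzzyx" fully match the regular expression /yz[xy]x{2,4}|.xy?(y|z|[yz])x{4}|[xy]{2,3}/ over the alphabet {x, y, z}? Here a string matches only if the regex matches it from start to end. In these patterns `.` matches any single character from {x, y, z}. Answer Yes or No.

No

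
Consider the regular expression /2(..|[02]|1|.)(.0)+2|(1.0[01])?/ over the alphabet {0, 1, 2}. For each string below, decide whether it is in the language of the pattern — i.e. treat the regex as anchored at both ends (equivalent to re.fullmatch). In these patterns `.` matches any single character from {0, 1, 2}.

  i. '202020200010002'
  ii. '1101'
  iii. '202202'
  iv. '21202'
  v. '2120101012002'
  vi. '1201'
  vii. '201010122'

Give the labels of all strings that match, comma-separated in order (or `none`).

i, ii, iii, iv, vi

i → match
ii → match
iii → match
iv → match
v → no match
vi → match
vii → no match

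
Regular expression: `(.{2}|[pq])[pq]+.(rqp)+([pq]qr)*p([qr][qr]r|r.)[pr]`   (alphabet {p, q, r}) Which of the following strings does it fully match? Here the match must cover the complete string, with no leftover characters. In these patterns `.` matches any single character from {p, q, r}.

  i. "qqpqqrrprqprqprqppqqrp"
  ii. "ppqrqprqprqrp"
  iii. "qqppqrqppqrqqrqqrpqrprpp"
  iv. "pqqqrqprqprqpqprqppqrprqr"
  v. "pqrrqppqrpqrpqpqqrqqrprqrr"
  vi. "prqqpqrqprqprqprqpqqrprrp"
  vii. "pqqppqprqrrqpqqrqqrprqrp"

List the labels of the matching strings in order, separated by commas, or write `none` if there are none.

i → no match
ii → no match
iii → match
iv → no match
v → no match
vi → match
vii → no match

iii, vi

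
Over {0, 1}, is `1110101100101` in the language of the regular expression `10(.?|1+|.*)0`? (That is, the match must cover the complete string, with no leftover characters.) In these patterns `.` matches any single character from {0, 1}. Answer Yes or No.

Every match must start with `10`, but `1110101100101` does not.

No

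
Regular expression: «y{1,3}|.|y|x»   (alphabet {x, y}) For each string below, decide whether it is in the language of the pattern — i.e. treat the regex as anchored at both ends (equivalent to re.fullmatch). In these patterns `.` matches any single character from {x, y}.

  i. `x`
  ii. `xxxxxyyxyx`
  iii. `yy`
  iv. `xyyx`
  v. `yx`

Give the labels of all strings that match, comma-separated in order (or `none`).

i. `x` → match
ii. `xxxxxyyxyx` → no match
iii. `yy` → match
iv. `xyyx` → no match
v. `yx` → no match

i, iii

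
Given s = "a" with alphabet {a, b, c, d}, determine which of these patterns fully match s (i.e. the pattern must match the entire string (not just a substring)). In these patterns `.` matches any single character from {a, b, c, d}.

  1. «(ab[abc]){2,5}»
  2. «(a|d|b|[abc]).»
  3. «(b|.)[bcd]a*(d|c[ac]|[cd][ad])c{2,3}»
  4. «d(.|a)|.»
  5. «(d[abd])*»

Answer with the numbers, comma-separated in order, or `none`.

1 → no match — must start with "ab"
2 → no match
3 → no match — must end with "c"
4 → match
5 → no match

4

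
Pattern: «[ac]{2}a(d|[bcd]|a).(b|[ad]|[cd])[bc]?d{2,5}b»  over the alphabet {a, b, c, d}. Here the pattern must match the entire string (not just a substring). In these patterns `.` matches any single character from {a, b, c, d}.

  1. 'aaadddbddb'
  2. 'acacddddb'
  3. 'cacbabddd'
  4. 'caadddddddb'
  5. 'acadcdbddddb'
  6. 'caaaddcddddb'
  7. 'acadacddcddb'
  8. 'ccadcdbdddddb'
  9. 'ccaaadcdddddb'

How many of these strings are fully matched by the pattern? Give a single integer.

7

1 → match
2 → match
3 → no match — must end with 'db'
4 → match
5 → match
6 → match
7 → no match
8 → match
9 → match
Total matched: 7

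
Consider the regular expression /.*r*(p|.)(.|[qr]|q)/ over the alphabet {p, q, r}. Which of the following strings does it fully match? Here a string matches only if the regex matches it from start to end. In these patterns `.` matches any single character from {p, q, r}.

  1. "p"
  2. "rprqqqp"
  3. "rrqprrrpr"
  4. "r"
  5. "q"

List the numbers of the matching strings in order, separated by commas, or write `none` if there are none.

1 → no match
2 → match
3 → match
4 → no match
5 → no match

2, 3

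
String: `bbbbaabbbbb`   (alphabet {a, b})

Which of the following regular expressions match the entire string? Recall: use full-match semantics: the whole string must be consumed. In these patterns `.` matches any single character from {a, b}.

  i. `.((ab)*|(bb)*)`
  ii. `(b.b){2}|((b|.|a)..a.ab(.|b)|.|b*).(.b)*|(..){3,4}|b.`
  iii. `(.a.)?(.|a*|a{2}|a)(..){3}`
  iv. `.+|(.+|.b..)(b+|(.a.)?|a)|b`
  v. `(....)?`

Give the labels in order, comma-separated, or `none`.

ii, iv

i → no match
ii → match
iii → no match
iv → match
v → no match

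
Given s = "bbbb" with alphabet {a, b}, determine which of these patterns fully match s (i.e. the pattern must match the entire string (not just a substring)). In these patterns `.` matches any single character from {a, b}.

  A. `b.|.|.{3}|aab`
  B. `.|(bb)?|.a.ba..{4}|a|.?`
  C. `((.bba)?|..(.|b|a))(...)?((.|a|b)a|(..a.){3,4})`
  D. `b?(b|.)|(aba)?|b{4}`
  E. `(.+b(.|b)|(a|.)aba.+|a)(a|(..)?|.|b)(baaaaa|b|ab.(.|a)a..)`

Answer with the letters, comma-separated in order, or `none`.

A → no match
B → no match
C → no match
D → match
E → match

D, E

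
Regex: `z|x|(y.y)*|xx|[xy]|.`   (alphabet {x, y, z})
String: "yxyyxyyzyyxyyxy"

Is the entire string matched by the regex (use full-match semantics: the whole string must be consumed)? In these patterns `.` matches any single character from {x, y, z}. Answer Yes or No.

Yes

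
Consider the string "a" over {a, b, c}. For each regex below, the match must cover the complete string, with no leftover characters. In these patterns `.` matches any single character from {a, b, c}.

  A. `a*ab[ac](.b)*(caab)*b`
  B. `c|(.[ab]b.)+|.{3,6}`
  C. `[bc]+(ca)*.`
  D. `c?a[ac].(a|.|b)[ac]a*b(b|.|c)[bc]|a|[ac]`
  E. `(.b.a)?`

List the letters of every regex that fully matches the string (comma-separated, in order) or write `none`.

D

A → no match — must end with "b"
B → no match
C → no match
D → match
E → no match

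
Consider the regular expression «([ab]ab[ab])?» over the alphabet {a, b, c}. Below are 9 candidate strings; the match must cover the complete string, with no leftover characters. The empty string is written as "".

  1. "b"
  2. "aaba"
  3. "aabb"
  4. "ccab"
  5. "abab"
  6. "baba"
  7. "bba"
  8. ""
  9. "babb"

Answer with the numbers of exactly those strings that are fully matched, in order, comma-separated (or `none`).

2, 3, 6, 8, 9

1. "b" → no match
2. "aaba" → match
3. "aabb" → match
4. "ccab" → no match
5. "abab" → no match
6. "baba" → match
7. "bba" → no match
8. "" → match
9. "babb" → match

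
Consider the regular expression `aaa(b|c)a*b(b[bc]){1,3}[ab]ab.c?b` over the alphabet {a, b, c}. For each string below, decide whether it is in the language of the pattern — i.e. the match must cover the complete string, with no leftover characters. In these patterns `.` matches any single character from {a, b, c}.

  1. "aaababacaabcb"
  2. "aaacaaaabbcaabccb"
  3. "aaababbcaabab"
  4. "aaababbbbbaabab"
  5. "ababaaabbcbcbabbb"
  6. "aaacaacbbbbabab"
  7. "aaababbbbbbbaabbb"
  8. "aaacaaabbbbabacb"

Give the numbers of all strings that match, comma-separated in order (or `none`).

1 → no match
2 → match
3 → match
4 → match
5 → no match — must start with "aaa"
6 → no match
7 → match
8 → match

2, 3, 4, 7, 8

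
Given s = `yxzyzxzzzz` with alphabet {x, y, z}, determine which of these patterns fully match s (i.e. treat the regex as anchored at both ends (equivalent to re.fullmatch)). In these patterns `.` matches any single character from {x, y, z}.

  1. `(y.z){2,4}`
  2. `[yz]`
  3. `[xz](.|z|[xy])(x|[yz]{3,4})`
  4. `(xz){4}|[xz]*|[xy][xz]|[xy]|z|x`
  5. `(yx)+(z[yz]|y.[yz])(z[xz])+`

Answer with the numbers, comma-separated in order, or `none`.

1 → no match
2 → no match
3 → no match
4 → no match
5 → match

5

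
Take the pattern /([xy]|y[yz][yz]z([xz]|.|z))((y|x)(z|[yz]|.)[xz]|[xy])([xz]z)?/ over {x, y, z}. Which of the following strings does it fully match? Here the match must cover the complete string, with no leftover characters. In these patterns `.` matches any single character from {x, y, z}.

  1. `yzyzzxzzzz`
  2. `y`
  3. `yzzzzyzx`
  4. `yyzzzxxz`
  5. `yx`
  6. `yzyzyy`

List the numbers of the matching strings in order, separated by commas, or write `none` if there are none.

1. `yzyzzxzzzz` → match
2. `y` → no match
3. `yzzzzyzx` → match
4. `yyzzzxxz` → match
5. `yx` → match
6. `yzyzyy` → match

1, 3, 4, 5, 6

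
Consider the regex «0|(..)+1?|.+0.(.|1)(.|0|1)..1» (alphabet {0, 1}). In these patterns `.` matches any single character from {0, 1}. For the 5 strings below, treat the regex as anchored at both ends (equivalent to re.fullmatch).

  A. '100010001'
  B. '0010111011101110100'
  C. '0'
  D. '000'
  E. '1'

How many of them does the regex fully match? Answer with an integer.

2

A → match
B → no match
C → match
D → no match
E → no match
Total matched: 2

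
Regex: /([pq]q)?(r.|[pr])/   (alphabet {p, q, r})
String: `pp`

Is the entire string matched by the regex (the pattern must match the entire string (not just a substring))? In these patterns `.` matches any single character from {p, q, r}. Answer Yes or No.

No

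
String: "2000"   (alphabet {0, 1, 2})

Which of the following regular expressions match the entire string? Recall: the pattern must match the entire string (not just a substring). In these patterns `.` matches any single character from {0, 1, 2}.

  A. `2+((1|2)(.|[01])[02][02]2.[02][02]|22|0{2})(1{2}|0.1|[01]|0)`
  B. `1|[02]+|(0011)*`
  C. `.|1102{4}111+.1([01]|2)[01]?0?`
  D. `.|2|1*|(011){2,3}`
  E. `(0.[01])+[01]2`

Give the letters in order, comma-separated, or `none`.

A, B

A → match
B → match
C → no match
D → no match
E → no match — must start with "0"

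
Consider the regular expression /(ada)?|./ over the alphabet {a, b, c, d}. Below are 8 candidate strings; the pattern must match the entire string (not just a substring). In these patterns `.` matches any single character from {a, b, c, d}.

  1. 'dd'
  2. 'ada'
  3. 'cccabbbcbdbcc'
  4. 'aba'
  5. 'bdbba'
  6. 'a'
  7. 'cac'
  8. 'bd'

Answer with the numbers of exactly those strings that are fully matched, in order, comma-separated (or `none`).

1 → no match
2 → match
3 → no match
4 → no match
5 → no match
6 → match
7 → no match
8 → no match

2, 6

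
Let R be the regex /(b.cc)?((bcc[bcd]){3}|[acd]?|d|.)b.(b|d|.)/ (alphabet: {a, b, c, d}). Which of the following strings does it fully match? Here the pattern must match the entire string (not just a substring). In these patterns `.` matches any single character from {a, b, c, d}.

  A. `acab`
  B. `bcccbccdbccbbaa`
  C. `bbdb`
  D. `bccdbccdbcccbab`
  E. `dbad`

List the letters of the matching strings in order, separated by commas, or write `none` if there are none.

B, C, D, E

A → no match
B → match
C → match
D → match
E → match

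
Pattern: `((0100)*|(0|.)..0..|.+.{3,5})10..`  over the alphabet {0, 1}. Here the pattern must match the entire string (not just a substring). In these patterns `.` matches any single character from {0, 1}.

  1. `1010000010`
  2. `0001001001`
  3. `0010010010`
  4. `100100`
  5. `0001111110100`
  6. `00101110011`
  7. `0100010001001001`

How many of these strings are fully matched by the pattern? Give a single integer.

1. `1010000010` → no match
2. `0001001001` → match
3. `0010010010` → no match
4. `100100` → no match
5 → no match
6. `00101110011` → no match
7 → match
Total matched: 2

2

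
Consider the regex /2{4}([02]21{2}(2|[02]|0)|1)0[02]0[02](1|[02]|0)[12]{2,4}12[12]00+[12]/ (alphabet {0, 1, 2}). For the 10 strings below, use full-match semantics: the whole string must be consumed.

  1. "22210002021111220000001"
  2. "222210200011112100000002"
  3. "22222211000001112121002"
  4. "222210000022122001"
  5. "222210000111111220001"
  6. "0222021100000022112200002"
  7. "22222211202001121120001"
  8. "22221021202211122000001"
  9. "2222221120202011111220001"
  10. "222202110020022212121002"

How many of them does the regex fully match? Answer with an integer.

6

1 → no match
2 → match
3 → match
4 → match
5 → match
6 → no match — must start with "2"
7 → no match
8 → no match
9 → match
10 → match
Total matched: 6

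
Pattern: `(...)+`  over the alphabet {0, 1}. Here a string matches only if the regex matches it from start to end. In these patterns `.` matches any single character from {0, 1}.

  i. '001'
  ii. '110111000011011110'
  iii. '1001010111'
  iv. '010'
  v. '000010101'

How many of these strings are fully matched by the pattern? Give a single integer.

i → match
ii → match
iii → no match
iv → match
v → match
Total matched: 4

4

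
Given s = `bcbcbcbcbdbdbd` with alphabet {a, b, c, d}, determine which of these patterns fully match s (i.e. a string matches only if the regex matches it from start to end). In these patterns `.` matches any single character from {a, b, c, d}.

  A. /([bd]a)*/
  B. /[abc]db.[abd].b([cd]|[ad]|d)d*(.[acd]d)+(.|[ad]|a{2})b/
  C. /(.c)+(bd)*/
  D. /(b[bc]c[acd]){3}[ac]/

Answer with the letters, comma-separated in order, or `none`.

A → no match
B → no match — must end with `b`
C → match
D → no match

C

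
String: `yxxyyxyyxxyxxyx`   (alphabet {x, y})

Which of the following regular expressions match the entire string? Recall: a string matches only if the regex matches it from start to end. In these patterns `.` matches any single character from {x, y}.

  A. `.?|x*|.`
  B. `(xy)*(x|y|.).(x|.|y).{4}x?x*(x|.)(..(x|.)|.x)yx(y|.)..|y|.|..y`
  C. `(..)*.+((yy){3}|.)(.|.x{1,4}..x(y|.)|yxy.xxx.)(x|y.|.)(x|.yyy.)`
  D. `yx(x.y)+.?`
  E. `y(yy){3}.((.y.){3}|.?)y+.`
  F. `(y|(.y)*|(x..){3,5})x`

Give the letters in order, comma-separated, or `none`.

A → no match
B → match
C → match
D → match
E → no match — must start with `yyy`
F → no match

B, C, D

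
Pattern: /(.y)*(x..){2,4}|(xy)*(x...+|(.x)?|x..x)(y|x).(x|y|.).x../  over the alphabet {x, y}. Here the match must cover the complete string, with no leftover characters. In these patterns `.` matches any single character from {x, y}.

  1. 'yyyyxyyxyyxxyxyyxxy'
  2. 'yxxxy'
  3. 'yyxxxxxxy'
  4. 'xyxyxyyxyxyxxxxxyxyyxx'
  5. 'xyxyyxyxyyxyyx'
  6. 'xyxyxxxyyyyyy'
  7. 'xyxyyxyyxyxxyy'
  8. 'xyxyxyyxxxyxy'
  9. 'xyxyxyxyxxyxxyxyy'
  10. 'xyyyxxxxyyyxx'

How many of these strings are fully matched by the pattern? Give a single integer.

1 → no match
2 → no match
3 → no match
4 → no match
5 → no match
6 → no match
7 → match
8 → no match
9 → match
10 → no match
Total matched: 2

2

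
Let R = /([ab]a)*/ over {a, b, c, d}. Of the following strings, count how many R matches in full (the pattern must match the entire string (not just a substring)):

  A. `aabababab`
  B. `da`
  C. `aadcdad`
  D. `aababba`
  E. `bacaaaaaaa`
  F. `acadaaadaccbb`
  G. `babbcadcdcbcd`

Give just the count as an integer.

A → no match
B → no match
C → no match
D → no match
E → no match
F → no match
G → no match
Total matched: 0

0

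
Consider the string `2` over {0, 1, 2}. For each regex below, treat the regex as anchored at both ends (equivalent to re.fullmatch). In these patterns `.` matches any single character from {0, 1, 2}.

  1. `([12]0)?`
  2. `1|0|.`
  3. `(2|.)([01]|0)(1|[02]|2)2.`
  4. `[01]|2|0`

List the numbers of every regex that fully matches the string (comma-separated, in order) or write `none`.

1 → no match
2 → match
3 → no match
4 → match

2, 4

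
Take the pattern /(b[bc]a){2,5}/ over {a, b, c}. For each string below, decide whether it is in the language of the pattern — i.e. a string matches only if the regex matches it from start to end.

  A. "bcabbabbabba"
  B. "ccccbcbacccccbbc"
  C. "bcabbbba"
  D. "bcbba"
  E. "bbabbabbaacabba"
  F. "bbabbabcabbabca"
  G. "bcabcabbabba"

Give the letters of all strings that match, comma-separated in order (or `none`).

A → match
B → no match — must start with "b"
C → no match
D → no match
E → no match
F → match
G → match

A, F, G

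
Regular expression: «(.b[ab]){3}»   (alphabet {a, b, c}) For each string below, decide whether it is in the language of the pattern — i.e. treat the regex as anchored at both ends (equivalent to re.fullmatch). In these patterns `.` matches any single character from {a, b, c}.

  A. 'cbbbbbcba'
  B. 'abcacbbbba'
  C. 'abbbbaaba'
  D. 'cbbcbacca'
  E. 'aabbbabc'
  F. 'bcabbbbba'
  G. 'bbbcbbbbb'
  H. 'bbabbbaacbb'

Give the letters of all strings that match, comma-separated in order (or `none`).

A → match
B → no match
C → match
D → no match
E → no match
F → no match
G → match
H → no match

A, C, G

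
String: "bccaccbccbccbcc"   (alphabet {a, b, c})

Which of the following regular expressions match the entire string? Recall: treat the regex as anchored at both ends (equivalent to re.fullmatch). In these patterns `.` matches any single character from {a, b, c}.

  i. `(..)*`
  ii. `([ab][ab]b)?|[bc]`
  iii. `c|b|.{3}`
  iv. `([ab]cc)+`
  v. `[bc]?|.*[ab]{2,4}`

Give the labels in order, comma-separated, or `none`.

iv

i → no match
ii → no match
iii → no match
iv → match
v → no match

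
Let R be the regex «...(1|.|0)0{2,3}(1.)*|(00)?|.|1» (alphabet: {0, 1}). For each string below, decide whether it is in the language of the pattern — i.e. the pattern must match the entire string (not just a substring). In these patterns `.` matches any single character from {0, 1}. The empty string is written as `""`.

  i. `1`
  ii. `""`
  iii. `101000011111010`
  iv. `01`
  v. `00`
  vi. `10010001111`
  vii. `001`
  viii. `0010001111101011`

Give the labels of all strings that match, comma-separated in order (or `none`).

i, ii, iii, v, vi, viii

i → match
ii → match
iii → match
iv → no match
v → match
vi → match
vii → no match
viii → match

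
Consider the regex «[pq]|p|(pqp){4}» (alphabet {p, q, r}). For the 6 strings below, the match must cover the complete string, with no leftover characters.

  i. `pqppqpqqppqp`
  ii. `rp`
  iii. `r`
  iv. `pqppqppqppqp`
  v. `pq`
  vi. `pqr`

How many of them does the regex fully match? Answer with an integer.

i → no match
ii → no match
iii → no match
iv → match
v → no match
vi → no match
Total matched: 1

1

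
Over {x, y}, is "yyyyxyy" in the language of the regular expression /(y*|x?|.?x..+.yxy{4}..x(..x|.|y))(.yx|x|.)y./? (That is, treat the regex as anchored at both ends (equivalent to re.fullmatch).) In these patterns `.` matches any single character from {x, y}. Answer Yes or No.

Yes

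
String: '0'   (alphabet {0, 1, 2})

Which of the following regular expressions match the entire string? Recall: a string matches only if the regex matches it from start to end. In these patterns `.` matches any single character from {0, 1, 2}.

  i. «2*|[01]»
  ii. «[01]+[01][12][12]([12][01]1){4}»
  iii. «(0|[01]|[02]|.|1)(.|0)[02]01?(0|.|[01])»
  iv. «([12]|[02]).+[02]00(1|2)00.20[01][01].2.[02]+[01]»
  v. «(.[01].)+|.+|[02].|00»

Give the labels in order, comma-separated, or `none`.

i, v

i → match
ii → no match — must end with '1'
iii → no match
iv → no match
v → match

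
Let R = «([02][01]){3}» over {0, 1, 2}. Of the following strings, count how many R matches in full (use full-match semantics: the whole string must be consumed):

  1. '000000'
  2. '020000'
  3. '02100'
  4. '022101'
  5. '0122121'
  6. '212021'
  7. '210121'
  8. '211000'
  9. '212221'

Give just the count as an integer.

3

1 → match
2 → no match
3 → no match
4 → no match
5 → no match
6 → match
7 → match
8 → no match
9 → no match
Total matched: 3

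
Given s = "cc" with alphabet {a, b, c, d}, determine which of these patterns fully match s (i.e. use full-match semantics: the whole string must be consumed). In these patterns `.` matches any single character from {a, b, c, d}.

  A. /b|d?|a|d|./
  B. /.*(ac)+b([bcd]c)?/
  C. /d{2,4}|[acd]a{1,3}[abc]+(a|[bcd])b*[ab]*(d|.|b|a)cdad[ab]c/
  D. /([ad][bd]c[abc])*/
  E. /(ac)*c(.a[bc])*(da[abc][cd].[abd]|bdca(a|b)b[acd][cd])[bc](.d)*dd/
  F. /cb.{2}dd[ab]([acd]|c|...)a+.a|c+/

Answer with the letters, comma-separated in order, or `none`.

F

A → no match
B → no match
C → no match
D → no match
E → no match — must end with "dd"
F → match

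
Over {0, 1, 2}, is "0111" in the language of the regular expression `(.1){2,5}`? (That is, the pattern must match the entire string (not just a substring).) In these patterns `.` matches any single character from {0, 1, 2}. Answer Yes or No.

Yes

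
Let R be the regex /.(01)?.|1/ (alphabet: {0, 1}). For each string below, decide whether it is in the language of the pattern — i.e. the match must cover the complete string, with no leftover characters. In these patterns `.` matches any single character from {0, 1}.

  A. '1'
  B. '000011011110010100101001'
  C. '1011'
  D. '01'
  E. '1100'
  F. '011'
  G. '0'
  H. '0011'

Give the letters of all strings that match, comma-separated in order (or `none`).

A → match
B → no match
C → match
D → match
E → no match
F → no match
G → no match
H → match

A, C, D, H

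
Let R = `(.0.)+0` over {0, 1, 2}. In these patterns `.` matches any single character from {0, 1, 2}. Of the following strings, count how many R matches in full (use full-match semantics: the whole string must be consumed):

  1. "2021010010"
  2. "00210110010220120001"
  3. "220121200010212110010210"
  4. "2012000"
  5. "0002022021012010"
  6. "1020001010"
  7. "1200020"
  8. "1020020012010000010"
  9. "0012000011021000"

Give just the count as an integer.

6

1 → match
2 → no match — must end with "0"
3 → no match
4 → match
5 → match
6 → match
7 → no match
8 → match
9 → match
Total matched: 6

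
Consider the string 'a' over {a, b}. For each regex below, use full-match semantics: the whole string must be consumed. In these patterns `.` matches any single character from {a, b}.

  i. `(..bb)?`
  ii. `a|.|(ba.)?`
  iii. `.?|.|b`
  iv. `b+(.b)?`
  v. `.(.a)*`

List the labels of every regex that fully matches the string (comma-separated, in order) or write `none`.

ii, iii, v

i → no match
ii → match
iii → match
iv → no match — must start with 'b'
v → match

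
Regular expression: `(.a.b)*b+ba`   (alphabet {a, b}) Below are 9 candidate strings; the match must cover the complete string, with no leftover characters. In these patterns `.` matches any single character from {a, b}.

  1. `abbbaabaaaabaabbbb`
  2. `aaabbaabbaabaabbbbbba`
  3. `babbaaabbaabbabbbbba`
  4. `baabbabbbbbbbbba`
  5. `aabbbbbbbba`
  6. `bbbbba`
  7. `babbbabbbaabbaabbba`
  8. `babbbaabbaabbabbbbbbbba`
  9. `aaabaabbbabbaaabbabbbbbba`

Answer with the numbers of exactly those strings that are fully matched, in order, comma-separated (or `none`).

2, 3, 4, 5, 6, 7, 8, 9

1 → no match — must end with `bba`
2 → match
3 → match
4 → match
5 → match
6 → match
7 → match
8 → match
9 → match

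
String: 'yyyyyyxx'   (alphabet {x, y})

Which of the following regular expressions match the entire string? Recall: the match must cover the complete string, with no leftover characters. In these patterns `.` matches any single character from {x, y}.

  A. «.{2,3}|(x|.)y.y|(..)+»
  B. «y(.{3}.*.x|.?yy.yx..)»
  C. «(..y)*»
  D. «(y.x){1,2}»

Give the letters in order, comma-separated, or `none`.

A, B

A → match
B → match
C → no match
D → no match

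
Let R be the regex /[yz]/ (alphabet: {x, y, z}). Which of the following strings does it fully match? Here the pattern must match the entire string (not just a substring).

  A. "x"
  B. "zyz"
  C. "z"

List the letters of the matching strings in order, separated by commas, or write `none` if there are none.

A → no match
B → no match
C → match

C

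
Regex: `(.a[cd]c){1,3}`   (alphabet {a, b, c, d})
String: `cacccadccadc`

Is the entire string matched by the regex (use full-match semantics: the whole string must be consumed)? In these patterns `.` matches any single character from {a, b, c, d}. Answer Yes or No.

Yes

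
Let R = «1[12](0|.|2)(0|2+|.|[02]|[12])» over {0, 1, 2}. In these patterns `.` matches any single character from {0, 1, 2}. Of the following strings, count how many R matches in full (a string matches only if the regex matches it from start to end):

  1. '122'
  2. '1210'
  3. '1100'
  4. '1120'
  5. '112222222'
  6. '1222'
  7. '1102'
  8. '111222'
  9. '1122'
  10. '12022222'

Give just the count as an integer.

9

1 → no match
2 → match
3 → match
4 → match
5 → match
6 → match
7 → match
8 → match
9 → match
10 → match
Total matched: 9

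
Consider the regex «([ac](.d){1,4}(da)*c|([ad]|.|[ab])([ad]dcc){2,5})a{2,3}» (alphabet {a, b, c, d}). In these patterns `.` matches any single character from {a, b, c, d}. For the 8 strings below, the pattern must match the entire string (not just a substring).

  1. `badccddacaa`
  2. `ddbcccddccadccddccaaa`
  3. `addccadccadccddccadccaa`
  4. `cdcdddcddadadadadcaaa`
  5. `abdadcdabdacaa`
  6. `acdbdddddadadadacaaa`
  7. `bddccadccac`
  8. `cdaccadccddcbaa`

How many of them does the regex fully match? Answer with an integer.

1

1 → no match
2 → no match
3 → match
4 → no match
5 → no match
6 → no match
7 → no match — must end with `a`
8 → no match
Total matched: 1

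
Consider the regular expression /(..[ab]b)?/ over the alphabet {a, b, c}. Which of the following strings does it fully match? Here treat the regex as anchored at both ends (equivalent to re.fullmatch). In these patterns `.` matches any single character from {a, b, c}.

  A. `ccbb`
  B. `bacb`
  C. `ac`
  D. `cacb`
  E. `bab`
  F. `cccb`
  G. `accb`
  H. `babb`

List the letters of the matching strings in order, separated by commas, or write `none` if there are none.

A, H

A. `ccbb` → match
B. `bacb` → no match
C. `ac` → no match
D. `cacb` → no match
E. `bab` → no match
F. `cccb` → no match
G. `accb` → no match
H. `babb` → match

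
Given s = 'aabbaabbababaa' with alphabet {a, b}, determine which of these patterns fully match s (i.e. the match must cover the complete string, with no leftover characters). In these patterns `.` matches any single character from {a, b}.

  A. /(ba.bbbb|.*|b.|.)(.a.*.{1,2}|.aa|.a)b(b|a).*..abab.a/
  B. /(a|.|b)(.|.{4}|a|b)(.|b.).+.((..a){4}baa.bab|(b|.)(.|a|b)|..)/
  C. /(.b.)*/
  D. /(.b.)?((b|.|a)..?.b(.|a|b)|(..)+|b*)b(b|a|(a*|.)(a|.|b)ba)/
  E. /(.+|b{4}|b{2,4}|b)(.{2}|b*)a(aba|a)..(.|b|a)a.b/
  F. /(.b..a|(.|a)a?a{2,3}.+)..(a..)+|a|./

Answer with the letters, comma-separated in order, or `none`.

A → match
B → match
C → no match
D → no match
E → no match — must end with 'b'
F → no match

A, B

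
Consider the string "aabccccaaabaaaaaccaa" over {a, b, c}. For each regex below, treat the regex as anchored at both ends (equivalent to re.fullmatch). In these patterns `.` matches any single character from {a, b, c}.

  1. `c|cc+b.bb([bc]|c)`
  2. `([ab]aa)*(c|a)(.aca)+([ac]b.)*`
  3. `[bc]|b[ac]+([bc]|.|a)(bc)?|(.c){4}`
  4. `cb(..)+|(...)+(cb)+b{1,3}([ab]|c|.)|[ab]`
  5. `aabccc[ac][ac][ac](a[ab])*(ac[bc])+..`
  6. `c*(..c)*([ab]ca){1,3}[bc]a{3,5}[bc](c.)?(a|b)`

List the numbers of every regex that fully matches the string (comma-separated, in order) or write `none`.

1 → no match
2 → no match
3 → no match
4 → no match
5 → match
6 → no match

5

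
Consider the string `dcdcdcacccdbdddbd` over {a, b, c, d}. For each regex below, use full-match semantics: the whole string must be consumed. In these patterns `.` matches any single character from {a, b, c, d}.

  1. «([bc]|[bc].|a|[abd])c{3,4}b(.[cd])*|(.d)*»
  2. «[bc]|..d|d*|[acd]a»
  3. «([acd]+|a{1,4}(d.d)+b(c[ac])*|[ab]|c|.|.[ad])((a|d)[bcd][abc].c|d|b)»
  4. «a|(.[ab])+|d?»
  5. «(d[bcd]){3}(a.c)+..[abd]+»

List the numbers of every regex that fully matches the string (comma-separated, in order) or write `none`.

5

1 → no match
2 → no match
3 → no match
4 → no match
5 → match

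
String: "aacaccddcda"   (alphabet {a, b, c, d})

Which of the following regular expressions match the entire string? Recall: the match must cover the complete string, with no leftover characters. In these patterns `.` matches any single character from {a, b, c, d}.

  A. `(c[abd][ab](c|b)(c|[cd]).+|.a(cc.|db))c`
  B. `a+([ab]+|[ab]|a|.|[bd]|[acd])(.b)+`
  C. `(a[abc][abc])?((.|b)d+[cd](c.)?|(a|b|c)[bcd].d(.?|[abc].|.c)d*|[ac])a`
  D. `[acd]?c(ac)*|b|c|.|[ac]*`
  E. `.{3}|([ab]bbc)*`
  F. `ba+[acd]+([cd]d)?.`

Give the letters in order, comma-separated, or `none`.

A → no match — must end with "c"
B → no match — must end with "b"
C → match
D → no match
E → no match
F → no match — must start with "ba"

C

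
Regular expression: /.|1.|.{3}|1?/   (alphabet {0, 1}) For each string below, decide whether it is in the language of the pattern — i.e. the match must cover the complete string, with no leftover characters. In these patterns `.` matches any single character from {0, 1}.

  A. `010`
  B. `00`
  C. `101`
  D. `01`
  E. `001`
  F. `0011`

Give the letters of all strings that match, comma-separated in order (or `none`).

A → match
B → no match
C → match
D → no match
E → match
F → no match

A, C, E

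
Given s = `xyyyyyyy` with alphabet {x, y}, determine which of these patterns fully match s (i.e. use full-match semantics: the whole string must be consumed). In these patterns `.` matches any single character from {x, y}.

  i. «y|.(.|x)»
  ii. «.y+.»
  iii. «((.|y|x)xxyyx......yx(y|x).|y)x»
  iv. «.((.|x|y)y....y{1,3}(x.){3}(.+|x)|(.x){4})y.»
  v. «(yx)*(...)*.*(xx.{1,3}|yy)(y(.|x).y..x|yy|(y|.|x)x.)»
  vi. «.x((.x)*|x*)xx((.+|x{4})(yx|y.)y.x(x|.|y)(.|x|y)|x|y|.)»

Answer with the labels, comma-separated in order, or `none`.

ii, v

i → no match
ii → match
iii → no match — must end with `x`
iv → no match
v → match
vi → no match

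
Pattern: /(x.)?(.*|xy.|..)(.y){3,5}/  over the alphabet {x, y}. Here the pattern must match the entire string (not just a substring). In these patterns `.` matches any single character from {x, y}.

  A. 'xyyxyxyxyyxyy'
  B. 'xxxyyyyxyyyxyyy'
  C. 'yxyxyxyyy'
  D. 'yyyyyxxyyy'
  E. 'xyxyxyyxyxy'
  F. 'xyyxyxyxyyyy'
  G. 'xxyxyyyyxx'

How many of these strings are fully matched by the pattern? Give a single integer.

3

A → no match
B → match
C → match
D → no match
E → match
F → no match
G → no match — must end with 'y'
Total matched: 3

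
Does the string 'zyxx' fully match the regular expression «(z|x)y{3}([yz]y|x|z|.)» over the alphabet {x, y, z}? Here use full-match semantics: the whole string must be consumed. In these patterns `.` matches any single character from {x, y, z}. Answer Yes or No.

No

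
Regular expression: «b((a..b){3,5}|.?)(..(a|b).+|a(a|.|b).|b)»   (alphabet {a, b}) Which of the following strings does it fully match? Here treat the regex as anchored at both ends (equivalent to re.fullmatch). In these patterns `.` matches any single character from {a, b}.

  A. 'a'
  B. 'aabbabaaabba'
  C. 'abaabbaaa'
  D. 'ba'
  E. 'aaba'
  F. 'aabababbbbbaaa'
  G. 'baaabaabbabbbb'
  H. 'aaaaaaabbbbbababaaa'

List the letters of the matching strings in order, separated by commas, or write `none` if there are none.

G

A → no match — must start with 'b'
B → no match — must start with 'b'
C → no match — must start with 'b'
D → no match
E → no match — must start with 'b'
F → no match — must start with 'b'
G → match
H → no match — must start with 'b'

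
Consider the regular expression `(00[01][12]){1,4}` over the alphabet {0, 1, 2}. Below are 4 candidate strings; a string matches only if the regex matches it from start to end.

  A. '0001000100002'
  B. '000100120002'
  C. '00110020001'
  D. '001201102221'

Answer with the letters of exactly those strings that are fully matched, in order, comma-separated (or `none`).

B

A → no match
B → match
C → no match
D → no match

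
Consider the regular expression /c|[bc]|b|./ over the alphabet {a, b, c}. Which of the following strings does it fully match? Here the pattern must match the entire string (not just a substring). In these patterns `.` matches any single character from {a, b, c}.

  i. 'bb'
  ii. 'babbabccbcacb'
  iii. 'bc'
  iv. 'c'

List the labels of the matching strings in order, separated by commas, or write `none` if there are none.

i. 'bb' → no match
ii → no match
iii. 'bc' → no match
iv. 'c' → match

iv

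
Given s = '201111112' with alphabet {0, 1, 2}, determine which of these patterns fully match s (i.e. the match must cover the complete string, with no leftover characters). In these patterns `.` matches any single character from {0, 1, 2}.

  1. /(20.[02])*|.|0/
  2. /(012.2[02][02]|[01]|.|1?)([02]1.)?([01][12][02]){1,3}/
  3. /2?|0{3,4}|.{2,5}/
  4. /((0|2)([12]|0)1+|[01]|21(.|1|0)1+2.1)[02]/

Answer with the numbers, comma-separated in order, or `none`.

1 → no match
2 → no match
3 → no match
4 → match

4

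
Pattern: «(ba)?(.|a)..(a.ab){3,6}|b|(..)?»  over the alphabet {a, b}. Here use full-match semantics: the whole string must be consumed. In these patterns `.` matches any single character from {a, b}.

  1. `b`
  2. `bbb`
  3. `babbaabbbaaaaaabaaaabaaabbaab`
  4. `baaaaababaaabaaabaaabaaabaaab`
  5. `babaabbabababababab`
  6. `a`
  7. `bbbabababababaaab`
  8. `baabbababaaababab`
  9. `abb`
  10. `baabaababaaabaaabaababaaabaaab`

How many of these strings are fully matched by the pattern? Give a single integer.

3

1 → match
2 → no match
3 → no match
4 → match
5 → no match
6 → no match
7 → no match
8 → match
9 → no match
10 → no match
Total matched: 3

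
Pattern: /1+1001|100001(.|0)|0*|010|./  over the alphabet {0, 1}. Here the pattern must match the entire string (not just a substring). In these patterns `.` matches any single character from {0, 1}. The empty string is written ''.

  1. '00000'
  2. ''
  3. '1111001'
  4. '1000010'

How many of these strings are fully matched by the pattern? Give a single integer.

4

1 → match
2 → match
3 → match
4 → match
Total matched: 4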